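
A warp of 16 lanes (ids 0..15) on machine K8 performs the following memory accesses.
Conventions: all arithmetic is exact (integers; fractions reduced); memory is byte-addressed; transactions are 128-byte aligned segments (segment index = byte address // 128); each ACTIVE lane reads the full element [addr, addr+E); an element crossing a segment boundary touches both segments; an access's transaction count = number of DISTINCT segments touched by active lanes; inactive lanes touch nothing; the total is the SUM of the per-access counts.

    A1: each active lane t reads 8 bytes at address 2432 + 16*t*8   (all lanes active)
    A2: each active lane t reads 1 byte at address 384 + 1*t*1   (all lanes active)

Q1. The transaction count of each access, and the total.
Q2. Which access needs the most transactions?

A1: 16 transactions
A2: 1 transaction

Answer: 16,1; total 17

Answer: A1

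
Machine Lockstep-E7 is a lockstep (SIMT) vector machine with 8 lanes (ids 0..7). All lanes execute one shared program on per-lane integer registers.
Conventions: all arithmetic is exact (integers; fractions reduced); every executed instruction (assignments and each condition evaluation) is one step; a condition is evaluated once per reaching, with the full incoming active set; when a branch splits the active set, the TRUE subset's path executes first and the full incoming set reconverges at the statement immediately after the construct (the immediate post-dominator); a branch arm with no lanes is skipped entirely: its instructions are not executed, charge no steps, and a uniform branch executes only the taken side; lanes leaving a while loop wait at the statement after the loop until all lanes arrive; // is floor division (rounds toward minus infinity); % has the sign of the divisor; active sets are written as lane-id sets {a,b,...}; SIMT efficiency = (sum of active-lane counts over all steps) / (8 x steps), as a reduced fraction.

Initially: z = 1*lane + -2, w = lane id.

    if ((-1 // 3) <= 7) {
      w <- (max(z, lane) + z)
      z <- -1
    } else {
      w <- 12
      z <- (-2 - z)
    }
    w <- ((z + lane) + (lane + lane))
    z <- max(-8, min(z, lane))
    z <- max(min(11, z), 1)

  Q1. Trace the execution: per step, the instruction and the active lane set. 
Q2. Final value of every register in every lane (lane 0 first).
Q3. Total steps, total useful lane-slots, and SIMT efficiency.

step 0: eval ((-1 // 3) <= 7)        {0,1,2,3,4,5,6,7}
step 1: w <- (max(z, lane) + z)      {0,1,2,3,4,5,6,7}
step 2: z <- -1                      {0,1,2,3,4,5,6,7}
step 3: w <- ((z + lane) + (lane + lane)) {0,1,2,3,4,5,6,7}
step 4: z <- max(-8, min(z, lane))   {0,1,2,3,4,5,6,7}
step 5: z <- max(min(11, z), 1)      {0,1,2,3,4,5,6,7}

Answer: 6 steps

z: 1,1,1,1,1,1,1,1
w: -1,2,5,8,11,14,17,20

steps = 6; useful = 48; efficiency = 48/48 = 1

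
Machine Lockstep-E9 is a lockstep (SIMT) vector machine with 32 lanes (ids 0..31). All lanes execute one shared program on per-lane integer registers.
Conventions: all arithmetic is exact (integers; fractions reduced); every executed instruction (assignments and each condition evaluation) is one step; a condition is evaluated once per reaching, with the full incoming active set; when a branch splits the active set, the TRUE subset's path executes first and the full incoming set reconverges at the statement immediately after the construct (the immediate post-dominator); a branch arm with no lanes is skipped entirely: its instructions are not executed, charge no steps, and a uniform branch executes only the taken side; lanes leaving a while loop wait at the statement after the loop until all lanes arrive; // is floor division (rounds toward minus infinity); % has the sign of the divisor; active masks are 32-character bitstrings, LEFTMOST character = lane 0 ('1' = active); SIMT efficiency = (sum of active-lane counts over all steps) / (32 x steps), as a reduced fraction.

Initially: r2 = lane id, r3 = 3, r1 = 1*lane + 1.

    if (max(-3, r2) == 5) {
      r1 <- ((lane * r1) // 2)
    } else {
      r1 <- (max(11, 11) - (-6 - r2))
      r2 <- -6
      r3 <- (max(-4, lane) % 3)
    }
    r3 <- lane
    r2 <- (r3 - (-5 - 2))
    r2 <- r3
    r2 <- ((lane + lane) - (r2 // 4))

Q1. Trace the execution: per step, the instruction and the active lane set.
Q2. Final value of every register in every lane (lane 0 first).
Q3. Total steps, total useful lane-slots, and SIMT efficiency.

step 0: eval (max(-3, r2) == 5)      11111111111111111111111111111111
step 1: r1 <- ((lane * r1) // 2)     00000100000000000000000000000000
step 2: r1 <- (max(11, 11) - (-6 - r2)) 11111011111111111111111111111111
step 3: r2 <- -6                     11111011111111111111111111111111
step 4: r3 <- (max(-4, lane) % 3)    11111011111111111111111111111111
step 5: r3 <- lane                   11111111111111111111111111111111
step 6: r2 <- (r3 - (-5 - 2))        11111111111111111111111111111111
step 7: r2 <- r3                     11111111111111111111111111111111
step 8: r2 <- ((lane + lane) - (r2 // 4)) 11111111111111111111111111111111

Answer: 9 steps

r2: 0,2,4,6,7,9,11,13,14,16,18,20,21,23,25,27,28,30,32,34,35,37,39,41,42,44,46,48,49,51,53,55
r3: 0,1,2,3,4,5,6,7,8,9,10,11,12,13,14,15,16,17,18,19,20,21,22,23,24,25,26,27,28,29,30,31
r1: 17,18,19,20,21,15,23,24,25,26,27,28,29,30,31,32,33,34,35,36,37,38,39,40,41,42,43,44,45,46,47,48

steps = 9; useful = 254; efficiency = 254/288 = 127/144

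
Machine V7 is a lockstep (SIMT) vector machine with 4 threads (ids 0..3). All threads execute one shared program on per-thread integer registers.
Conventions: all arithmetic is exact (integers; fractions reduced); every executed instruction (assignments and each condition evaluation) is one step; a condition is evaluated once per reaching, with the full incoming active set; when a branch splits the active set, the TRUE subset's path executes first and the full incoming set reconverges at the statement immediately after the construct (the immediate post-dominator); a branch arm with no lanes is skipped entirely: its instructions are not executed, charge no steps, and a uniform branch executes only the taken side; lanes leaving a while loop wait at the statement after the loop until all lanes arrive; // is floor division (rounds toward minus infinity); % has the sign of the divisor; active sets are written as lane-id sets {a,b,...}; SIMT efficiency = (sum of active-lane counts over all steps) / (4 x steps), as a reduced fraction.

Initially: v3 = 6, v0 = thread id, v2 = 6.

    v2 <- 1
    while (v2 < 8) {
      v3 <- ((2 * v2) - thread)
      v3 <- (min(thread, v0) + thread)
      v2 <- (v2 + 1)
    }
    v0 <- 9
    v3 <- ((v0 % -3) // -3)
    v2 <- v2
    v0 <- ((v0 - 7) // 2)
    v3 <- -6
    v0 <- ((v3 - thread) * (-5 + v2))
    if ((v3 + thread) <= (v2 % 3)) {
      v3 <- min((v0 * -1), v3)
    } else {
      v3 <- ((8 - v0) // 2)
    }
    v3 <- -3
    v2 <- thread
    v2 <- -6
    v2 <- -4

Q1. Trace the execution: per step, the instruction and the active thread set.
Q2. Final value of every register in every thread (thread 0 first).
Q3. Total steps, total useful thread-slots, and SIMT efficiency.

step 0: v2 <- 1                      {0,1,2,3}
step 1: eval (v2 < 8)                {0,1,2,3}
step 2: v3 <- ((2 * v2) - thread)    {0,1,2,3}
step 3: v3 <- (min(thread, v0) + thread) {0,1,2,3}
step 4: v2 <- (v2 + 1)               {0,1,2,3}
step 5: eval (v2 < 8)                {0,1,2,3}
step 6: v3 <- ((2 * v2) - thread)    {0,1,2,3}
step 7: v3 <- (min(thread, v0) + thread) {0,1,2,3}
step 8: v2 <- (v2 + 1)               {0,1,2,3}
step 9: eval (v2 < 8)                {0,1,2,3}
step 10: v3 <- ((2 * v2) - thread)    {0,1,2,3}
step 11: v3 <- (min(thread, v0) + thread) {0,1,2,3}
step 12: v2 <- (v2 + 1)               {0,1,2,3}
step 13: eval (v2 < 8)                {0,1,2,3}
step 14: v3 <- ((2 * v2) - thread)    {0,1,2,3}
step 15: v3 <- (min(thread, v0) + thread) {0,1,2,3}
step 16: v2 <- (v2 + 1)               {0,1,2,3}
step 17: eval (v2 < 8)                {0,1,2,3}
step 18: v3 <- ((2 * v2) - thread)    {0,1,2,3}
step 19: v3 <- (min(thread, v0) + thread) {0,1,2,3}
step 20: v2 <- (v2 + 1)               {0,1,2,3}
step 21: eval (v2 < 8)                {0,1,2,3}
step 22: v3 <- ((2 * v2) - thread)    {0,1,2,3}
step 23: v3 <- (min(thread, v0) + thread) {0,1,2,3}
step 24: v2 <- (v2 + 1)               {0,1,2,3}
step 25: eval (v2 < 8)                {0,1,2,3}
step 26: v3 <- ((2 * v2) - thread)    {0,1,2,3}
step 27: v3 <- (min(thread, v0) + thread) {0,1,2,3}
step 28: v2 <- (v2 + 1)               {0,1,2,3}
step 29: eval (v2 < 8)                {0,1,2,3}
step 30: v0 <- 9                      {0,1,2,3}
step 31: v3 <- ((v0 % -3) // -3)      {0,1,2,3}
step 32: v2 <- v2                     {0,1,2,3}
step 33: v0 <- ((v0 - 7) // 2)        {0,1,2,3}
step 34: v3 <- -6                     {0,1,2,3}
step 35: v0 <- ((v3 - thread) * (-5 + v2)) {0,1,2,3}
step 36: eval ((v3 + thread) <= (v2 % 3)) {0,1,2,3}
step 37: v3 <- min((v0 * -1), v3)     {0,1,2,3}
step 38: v3 <- -3                     {0,1,2,3}
step 39: v2 <- thread                 {0,1,2,3}
step 40: v2 <- -6                     {0,1,2,3}
step 41: v2 <- -4                     {0,1,2,3}

Answer: 42 steps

v3: -3,-3,-3,-3
v0: -18,-21,-24,-27
v2: -4,-4,-4,-4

steps = 42; useful = 168; efficiency = 168/168 = 1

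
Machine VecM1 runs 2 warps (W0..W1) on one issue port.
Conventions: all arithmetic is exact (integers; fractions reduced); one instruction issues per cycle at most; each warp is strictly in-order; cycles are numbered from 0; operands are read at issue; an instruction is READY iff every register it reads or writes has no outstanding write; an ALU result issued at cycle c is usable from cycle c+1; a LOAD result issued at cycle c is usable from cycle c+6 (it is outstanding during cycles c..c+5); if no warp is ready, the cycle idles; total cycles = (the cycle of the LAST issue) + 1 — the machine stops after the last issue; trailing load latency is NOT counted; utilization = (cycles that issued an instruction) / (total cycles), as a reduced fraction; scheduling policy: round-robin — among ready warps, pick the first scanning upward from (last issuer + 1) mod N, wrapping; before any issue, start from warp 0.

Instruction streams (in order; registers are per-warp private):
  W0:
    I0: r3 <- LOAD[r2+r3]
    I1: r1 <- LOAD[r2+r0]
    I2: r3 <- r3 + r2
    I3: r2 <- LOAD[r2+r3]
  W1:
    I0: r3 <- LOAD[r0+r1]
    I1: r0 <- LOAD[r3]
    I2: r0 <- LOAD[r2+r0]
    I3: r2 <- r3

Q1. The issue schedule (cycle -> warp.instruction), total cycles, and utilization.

cycle 0: W0.I0
cycle 1: W1.I0
cycle 2: W0.I1
cycle 3: idle
cycle 4: idle
cycle 5: idle
cycle 6: W0.I2
cycle 7: W1.I1
cycle 8: W0.I3
cycle 9: idle
cycle 10: idle
cycle 11: idle
cycle 12: idle
cycle 13: W1.I2
cycle 14: W1.I3

Answer: 15 cycles, utilization 8/15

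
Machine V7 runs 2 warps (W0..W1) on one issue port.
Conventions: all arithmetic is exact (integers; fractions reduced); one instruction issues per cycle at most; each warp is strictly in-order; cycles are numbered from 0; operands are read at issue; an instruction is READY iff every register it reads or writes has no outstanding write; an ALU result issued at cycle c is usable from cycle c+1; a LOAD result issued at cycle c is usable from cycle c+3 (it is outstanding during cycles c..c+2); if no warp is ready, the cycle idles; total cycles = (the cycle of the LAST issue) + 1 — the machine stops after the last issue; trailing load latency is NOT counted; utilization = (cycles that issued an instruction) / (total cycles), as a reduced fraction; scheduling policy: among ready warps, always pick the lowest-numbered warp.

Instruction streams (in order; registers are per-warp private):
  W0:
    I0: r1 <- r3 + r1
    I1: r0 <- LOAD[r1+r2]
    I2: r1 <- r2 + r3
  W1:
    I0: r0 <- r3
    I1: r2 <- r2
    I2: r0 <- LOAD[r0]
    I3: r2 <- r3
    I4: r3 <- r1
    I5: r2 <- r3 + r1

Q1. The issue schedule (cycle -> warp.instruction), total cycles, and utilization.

cycle 0: W0.I0
cycle 1: W0.I1
cycle 2: W0.I2
cycle 3: W1.I0
cycle 4: W1.I1
cycle 5: W1.I2
cycle 6: W1.I3
cycle 7: W1.I4
cycle 8: W1.I5

Answer: 9 cycles, utilization 1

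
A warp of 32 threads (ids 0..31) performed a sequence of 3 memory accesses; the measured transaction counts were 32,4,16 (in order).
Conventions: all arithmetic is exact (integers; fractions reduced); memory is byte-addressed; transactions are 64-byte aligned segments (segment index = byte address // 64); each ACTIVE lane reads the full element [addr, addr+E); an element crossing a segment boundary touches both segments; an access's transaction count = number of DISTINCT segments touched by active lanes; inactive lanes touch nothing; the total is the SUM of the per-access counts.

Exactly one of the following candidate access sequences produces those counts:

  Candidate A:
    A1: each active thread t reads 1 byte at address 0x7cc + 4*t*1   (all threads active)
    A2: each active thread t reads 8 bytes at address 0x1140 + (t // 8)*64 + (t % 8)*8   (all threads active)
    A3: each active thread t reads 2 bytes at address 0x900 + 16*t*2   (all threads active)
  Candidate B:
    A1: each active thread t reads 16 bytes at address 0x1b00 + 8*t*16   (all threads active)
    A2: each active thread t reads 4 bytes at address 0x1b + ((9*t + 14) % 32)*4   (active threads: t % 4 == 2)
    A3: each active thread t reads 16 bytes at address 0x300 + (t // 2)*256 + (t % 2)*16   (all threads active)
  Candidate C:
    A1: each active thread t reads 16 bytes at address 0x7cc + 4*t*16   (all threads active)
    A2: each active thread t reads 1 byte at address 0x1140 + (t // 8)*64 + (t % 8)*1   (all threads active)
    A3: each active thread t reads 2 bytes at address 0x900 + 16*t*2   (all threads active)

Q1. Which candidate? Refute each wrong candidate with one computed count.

A: A1 gives 3 transactions, not 32
B: A2 gives 3 transactions, not 4
C: all counts match (32,4,16)

Answer: C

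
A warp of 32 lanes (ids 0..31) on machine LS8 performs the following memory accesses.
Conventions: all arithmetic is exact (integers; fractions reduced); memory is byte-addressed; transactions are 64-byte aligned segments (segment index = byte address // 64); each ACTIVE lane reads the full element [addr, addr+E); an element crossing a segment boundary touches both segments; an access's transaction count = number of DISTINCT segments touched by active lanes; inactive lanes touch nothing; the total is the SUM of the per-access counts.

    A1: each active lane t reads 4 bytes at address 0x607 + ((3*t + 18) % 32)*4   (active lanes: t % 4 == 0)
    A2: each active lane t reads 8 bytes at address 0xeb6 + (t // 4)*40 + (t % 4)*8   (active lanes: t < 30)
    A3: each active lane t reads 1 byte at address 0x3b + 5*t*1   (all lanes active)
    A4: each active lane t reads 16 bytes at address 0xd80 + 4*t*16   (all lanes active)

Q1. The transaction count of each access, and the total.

A1: 3 transactions
A2: 6 transactions
A3: 4 transactions
A4: 32 transactions

Answer: 3,6,4,32; total 45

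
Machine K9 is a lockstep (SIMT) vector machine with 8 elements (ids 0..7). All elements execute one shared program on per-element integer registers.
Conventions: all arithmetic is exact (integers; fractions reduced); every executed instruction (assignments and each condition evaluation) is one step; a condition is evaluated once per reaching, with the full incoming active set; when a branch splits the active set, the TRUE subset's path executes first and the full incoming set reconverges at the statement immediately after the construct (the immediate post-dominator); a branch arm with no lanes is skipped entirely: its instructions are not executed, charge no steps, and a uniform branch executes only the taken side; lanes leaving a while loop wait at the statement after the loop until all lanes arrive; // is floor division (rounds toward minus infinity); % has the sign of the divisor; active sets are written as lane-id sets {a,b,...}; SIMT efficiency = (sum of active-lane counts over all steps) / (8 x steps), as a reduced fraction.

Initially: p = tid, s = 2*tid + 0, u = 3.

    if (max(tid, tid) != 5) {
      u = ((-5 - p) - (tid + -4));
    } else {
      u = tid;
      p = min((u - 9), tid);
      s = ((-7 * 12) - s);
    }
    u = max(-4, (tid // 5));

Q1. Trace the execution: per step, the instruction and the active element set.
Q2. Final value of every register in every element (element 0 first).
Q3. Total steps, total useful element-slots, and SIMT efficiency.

step 0: eval (max(tid, tid) != 5)    {0,1,2,3,4,5,6,7}
step 1: u <- ((-5 - p) - (tid + -4)) {0,1,2,3,4,6,7}
step 2: u <- tid                     {5}
step 3: p <- min((u - 9), tid)       {5}
step 4: s <- ((-7 * 12) - s)         {5}
step 5: u <- max(-4, (tid // 5))     {0,1,2,3,4,5,6,7}

Answer: 6 steps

p: 0,1,2,3,4,-4,6,7
s: 0,2,4,6,8,-94,12,14
u: 0,0,0,0,0,1,1,1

steps = 6; useful = 26; efficiency = 26/48 = 13/24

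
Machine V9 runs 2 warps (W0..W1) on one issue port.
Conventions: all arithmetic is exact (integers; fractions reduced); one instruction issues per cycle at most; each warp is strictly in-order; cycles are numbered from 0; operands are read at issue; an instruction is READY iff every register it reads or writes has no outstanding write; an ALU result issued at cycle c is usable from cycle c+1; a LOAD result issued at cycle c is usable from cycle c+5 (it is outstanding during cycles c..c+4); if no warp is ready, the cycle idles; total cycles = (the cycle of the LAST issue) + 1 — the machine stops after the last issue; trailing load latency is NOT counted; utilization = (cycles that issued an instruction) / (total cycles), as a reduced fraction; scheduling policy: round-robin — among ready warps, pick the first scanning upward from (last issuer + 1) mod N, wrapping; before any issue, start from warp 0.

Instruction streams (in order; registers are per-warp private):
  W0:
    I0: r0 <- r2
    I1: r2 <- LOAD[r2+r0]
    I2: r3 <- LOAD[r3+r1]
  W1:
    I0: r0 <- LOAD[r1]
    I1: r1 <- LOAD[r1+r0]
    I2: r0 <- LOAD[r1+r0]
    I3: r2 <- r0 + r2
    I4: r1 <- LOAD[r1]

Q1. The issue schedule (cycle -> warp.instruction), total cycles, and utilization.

cycle 0: W0.I0
cycle 1: W1.I0
cycle 2: W0.I1
cycle 3: W0.I2
cycle 4: idle
cycle 5: idle
cycle 6: W1.I1
cycle 7: idle
cycle 8: idle
cycle 9: idle
cycle 10: idle
cycle 11: W1.I2
cycle 12: idle
cycle 13: idle
cycle 14: idle
cycle 15: idle
cycle 16: W1.I3
cycle 17: W1.I4

Answer: 18 cycles, utilization 4/9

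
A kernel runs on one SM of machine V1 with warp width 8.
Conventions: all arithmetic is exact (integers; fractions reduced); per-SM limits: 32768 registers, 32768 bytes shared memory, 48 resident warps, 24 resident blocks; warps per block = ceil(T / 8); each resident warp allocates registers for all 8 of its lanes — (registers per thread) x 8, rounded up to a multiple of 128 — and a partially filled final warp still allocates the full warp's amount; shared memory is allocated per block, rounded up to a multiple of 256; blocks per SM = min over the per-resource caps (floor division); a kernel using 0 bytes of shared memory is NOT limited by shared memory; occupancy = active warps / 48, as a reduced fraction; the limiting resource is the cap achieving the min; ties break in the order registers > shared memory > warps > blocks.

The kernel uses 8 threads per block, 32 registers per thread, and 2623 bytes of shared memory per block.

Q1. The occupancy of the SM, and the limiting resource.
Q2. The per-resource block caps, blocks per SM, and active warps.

Answer: occupancy 11/48, limited by shared memory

registers: 128 blocks
shared memory: 11 blocks
warps: 48 blocks
blocks: 24 blocks

Answer: 11 blocks, 11 active warps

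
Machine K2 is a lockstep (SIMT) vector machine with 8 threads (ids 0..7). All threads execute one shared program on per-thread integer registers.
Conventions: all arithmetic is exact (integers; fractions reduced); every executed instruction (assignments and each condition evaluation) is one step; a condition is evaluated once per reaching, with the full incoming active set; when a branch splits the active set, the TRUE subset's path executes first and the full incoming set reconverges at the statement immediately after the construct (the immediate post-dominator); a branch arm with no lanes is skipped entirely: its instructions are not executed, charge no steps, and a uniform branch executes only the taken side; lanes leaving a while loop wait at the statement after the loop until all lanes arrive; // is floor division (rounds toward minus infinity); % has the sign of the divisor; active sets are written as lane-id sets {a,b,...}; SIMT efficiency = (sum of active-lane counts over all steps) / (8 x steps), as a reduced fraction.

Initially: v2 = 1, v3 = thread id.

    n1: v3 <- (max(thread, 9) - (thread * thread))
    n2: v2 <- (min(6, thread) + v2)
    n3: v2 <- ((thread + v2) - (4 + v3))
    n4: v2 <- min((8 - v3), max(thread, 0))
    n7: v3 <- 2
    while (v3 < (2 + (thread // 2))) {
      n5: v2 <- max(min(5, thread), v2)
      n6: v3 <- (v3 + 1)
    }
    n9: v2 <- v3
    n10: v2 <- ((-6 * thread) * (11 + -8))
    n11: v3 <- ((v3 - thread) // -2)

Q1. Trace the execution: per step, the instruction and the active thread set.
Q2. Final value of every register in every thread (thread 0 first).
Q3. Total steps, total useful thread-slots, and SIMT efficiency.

step 0: v3 <- (max(thread, 9) - (thread * thread)) {0,1,2,3,4,5,6,7}
step 1: v2 <- (min(6, thread) + v2)  {0,1,2,3,4,5,6,7}
step 2: v2 <- ((thread + v2) - (4 + v3)) {0,1,2,3,4,5,6,7}
step 3: v2 <- min((8 - v3), max(thread, 0)) {0,1,2,3,4,5,6,7}
step 4: v3 <- 2                      {0,1,2,3,4,5,6,7}
step 5: eval (v3 < (2 + (thread // 2))) {0,1,2,3,4,5,6,7}
step 6: v2 <- max(min(5, thread), v2) {2,3,4,5,6,7}
step 7: v3 <- (v3 + 1)               {2,3,4,5,6,7}
step 8: eval (v3 < (2 + (thread // 2))) {2,3,4,5,6,7}
step 9: v2 <- max(min(5, thread), v2) {4,5,6,7}
step 10: v3 <- (v3 + 1)               {4,5,6,7}
step 11: eval (v3 < (2 + (thread // 2))) {4,5,6,7}
step 12: v2 <- max(min(5, thread), v2) {6,7}
step 13: v3 <- (v3 + 1)               {6,7}
step 14: eval (v3 < (2 + (thread // 2))) {6,7}
step 15: v2 <- v3                     {0,1,2,3,4,5,6,7}
step 16: v2 <- ((-6 * thread) * (11 + -8)) {0,1,2,3,4,5,6,7}
step 17: v3 <- ((v3 - thread) // -2)  {0,1,2,3,4,5,6,7}

Answer: 18 steps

v2: 0,-18,-36,-54,-72,-90,-108,-126
v3: -1,-1,-1,0,0,0,0,1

steps = 18; useful = 108; efficiency = 108/144 = 3/4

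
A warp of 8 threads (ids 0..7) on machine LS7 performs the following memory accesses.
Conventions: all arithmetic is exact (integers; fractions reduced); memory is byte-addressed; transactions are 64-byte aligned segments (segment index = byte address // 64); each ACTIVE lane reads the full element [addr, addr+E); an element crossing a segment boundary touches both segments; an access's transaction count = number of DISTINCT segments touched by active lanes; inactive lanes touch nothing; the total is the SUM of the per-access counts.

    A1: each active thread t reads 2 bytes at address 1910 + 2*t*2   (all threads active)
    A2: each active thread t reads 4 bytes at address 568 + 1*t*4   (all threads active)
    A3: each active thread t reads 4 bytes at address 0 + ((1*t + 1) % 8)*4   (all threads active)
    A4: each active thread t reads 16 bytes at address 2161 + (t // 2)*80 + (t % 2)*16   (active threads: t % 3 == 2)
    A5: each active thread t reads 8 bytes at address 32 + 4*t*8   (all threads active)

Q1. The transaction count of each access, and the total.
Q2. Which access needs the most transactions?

A1: 2 transactions
A2: 2 transactions
A3: 1 transaction
A4: 2 transactions
A5: 5 transactions

Answer: 2,2,1,2,5; total 12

Answer: A5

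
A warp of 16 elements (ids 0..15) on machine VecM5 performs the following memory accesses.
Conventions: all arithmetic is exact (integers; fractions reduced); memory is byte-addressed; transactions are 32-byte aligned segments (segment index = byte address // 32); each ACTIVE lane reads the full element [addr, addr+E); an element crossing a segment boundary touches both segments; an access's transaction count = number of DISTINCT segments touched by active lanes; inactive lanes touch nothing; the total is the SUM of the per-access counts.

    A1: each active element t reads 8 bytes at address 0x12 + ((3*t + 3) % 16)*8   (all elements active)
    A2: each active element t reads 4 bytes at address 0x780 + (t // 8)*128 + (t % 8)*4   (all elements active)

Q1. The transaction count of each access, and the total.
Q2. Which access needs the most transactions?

A1: 5 transactions
A2: 2 transactions

Answer: 5,2; total 7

Answer: A1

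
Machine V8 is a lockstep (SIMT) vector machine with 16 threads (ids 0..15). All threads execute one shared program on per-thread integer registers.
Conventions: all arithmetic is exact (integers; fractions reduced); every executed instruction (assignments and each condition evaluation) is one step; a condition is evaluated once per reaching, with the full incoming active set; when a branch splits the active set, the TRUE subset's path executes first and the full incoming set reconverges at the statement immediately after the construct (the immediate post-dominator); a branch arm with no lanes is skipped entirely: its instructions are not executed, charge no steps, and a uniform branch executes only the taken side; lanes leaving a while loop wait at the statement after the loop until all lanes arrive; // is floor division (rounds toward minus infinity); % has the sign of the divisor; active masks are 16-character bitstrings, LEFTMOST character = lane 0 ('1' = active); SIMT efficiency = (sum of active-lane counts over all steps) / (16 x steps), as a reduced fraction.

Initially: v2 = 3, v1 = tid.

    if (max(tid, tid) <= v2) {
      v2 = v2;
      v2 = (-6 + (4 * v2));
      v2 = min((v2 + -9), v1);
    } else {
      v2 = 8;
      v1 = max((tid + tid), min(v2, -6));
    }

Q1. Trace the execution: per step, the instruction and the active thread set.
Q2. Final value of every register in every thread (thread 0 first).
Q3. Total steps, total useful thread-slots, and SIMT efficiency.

step 0: eval (max(tid, tid) <= v2)   1111111111111111
step 1: v2 <- v2                     1111000000000000
step 2: v2 <- (-6 + (4 * v2))        1111000000000000
step 3: v2 <- min((v2 + -9), v1)     1111000000000000
step 4: v2 <- 8                      0000111111111111
step 5: v1 <- max((tid + tid), min(v2, -6)) 0000111111111111

Answer: 6 steps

v2: -3,-3,-3,-3,8,8,8,8,8,8,8,8,8,8,8,8
v1: 0,1,2,3,8,10,12,14,16,18,20,22,24,26,28,30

steps = 6; useful = 52; efficiency = 52/96 = 13/24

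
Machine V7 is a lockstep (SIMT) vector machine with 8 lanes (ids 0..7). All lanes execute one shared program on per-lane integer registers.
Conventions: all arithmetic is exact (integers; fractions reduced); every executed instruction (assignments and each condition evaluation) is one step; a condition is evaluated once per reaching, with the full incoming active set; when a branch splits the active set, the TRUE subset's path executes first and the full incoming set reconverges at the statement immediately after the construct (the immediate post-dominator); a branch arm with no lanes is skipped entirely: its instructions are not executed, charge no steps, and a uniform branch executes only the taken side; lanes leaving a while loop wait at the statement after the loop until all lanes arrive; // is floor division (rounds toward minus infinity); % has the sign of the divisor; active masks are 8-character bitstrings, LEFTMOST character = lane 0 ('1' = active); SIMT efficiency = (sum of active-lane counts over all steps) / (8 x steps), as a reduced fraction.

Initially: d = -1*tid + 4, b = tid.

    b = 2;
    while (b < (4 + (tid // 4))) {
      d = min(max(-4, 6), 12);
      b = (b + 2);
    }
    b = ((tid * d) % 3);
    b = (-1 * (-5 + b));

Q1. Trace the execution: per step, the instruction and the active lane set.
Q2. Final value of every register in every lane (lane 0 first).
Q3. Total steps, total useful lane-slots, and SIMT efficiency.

step 0: b <- 2                       11111111
step 1: eval (b < (4 + (tid // 4)))  11111111
step 2: d <- min(max(-4, 6), 12)     11111111
step 3: b <- (b + 2)                 11111111
step 4: eval (b < (4 + (tid // 4)))  11111111
step 5: d <- min(max(-4, 6), 12)     00001111
step 6: b <- (b + 2)                 00001111
step 7: eval (b < (4 + (tid // 4)))  00001111
step 8: b <- ((tid * d) % 3)         11111111
step 9: b <- (-1 * (-5 + b))         11111111

Answer: 10 steps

d: 6,6,6,6,6,6,6,6
b: 5,5,5,5,5,5,5,5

steps = 10; useful = 68; efficiency = 68/80 = 17/20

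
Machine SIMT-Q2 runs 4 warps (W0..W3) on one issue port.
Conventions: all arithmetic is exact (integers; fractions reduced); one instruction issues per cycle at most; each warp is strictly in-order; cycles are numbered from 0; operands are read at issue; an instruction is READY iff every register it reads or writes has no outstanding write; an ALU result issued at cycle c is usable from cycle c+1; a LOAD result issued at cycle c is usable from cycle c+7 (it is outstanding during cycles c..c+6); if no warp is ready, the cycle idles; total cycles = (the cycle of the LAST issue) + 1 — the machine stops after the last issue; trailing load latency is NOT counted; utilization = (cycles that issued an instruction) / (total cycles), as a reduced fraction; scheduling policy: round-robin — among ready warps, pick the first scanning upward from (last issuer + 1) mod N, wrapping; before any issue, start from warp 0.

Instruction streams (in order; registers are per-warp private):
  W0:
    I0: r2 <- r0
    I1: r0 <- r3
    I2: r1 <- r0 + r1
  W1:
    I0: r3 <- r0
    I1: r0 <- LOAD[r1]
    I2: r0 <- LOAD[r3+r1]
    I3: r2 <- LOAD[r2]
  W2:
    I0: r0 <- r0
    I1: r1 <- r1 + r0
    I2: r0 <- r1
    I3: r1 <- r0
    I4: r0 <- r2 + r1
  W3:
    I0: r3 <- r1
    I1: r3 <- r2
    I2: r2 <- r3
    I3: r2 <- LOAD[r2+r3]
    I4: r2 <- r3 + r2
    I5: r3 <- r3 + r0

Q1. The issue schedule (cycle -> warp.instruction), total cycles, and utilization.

cycle 0: W0.I0
cycle 1: W1.I0
cycle 2: W2.I0
cycle 3: W3.I0
cycle 4: W0.I1
cycle 5: W1.I1
cycle 6: W2.I1
cycle 7: W3.I1
cycle 8: W0.I2
cycle 9: W2.I2
cycle 10: W3.I2
cycle 11: W2.I3
cycle 12: W3.I3
cycle 13: W1.I2
cycle 14: W2.I4
cycle 15: W1.I3
cycle 16: idle
cycle 17: idle
cycle 18: idle
cycle 19: W3.I4
cycle 20: W3.I5

Answer: 21 cycles, utilization 6/7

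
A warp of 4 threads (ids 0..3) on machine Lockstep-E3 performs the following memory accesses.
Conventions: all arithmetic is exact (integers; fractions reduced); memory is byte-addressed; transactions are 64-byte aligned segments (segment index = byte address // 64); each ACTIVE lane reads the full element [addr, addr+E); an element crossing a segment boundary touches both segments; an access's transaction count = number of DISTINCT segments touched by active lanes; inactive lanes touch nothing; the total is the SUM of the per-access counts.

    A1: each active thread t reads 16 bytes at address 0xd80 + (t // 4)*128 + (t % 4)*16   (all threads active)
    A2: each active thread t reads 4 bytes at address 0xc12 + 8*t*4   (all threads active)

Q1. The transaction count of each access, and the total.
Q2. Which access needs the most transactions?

A1: 1 transaction
A2: 2 transactions

Answer: 1,2; total 3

Answer: A2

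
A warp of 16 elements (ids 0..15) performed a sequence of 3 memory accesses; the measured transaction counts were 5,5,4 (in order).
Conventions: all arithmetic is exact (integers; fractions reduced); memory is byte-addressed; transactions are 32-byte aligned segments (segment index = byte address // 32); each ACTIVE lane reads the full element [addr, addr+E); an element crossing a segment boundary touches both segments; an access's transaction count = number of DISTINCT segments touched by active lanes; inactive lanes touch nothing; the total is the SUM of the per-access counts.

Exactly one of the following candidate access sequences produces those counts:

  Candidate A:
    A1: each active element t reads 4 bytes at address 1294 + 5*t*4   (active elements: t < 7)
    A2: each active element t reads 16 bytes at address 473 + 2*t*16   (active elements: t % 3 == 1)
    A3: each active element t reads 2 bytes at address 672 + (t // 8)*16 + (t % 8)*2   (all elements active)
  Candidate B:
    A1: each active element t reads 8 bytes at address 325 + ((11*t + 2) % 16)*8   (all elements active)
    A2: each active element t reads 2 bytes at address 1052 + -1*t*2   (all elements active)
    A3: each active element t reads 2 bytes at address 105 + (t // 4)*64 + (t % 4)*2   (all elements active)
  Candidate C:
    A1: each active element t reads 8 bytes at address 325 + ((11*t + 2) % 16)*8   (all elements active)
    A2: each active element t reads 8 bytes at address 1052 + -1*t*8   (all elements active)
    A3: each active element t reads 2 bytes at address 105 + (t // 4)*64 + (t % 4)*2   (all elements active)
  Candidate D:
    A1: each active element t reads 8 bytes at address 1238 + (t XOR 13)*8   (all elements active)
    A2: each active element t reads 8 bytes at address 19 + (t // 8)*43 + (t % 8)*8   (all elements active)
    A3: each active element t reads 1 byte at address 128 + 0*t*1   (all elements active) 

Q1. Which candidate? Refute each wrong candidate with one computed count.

A: A2 gives 10 transactions, not 5
B: A2 gives 2 transactions, not 5
D: A2 gives 4 transactions, not 5
C: all counts match (5,5,4)

Answer: C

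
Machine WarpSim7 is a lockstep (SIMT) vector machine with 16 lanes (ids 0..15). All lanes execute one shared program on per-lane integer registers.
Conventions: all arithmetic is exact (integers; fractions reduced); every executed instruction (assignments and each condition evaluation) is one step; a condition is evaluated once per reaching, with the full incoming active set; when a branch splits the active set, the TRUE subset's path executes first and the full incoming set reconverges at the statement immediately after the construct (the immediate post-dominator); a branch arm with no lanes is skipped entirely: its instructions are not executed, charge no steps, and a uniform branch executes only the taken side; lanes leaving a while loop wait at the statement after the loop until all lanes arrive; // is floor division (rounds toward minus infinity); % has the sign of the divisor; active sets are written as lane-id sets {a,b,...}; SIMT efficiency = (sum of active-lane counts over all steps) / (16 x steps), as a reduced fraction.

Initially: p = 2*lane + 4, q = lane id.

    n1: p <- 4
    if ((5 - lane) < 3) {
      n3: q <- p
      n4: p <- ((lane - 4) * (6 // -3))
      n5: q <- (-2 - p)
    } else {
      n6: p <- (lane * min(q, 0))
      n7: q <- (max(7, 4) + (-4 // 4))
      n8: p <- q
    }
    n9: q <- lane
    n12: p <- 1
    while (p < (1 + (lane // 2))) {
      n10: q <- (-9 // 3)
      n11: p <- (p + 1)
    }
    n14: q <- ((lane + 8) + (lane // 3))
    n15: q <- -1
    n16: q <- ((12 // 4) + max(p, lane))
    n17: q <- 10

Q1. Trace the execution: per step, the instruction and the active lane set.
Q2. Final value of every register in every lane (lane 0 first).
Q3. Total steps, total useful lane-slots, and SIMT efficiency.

step 0: p <- 4                       {0,1,2,3,4,5,6,7,8,9,10,11,12,13,14,15}
step 1: eval ((5 - lane) < 3)        {0,1,2,3,4,5,6,7,8,9,10,11,12,13,14,15}
step 2: q <- p                       {3,4,5,6,7,8,9,10,11,12,13,14,15}
step 3: p <- ((lane - 4) * (6 // -3)) {3,4,5,6,7,8,9,10,11,12,13,14,15}
step 4: q <- (-2 - p)                {3,4,5,6,7,8,9,10,11,12,13,14,15}
step 5: p <- (lane * min(q, 0))      {0,1,2}
step 6: q <- (max(7, 4) + (-4 // 4)) {0,1,2}
step 7: p <- q                       {0,1,2}
step 8: q <- lane                    {0,1,2,3,4,5,6,7,8,9,10,11,12,13,14,15}
step 9: p <- 1                       {0,1,2,3,4,5,6,7,8,9,10,11,12,13,14,15}
step 10: eval (p < (1 + (lane // 2))) {0,1,2,3,4,5,6,7,8,9,10,11,12,13,14,15}
step 11: q <- (-9 // 3)               {2,3,4,5,6,7,8,9,10,11,12,13,14,15}
step 12: p <- (p + 1)                 {2,3,4,5,6,7,8,9,10,11,12,13,14,15}
step 13: eval (p < (1 + (lane // 2))) {2,3,4,5,6,7,8,9,10,11,12,13,14,15}
step 14: q <- (-9 // 3)               {4,5,6,7,8,9,10,11,12,13,14,15}
step 15: p <- (p + 1)                 {4,5,6,7,8,9,10,11,12,13,14,15}
step 16: eval (p < (1 + (lane // 2))) {4,5,6,7,8,9,10,11,12,13,14,15}
step 17: q <- (-9 // 3)               {6,7,8,9,10,11,12,13,14,15}
step 18: p <- (p + 1)                 {6,7,8,9,10,11,12,13,14,15}
step 19: eval (p < (1 + (lane // 2))) {6,7,8,9,10,11,12,13,14,15}
step 20: q <- (-9 // 3)               {8,9,10,11,12,13,14,15}
step 21: p <- (p + 1)                 {8,9,10,11,12,13,14,15}
step 22: eval (p < (1 + (lane // 2))) {8,9,10,11,12,13,14,15}
step 23: q <- (-9 // 3)               {10,11,12,13,14,15}
step 24: p <- (p + 1)                 {10,11,12,13,14,15}
step 25: eval (p < (1 + (lane // 2))) {10,11,12,13,14,15}
step 26: q <- (-9 // 3)               {12,13,14,15}
step 27: p <- (p + 1)                 {12,13,14,15}
step 28: eval (p < (1 + (lane // 2))) {12,13,14,15}
step 29: q <- (-9 // 3)               {14,15}
step 30: p <- (p + 1)                 {14,15}
step 31: eval (p < (1 + (lane // 2))) {14,15}
step 32: q <- ((lane + 8) + (lane // 3)) {0,1,2,3,4,5,6,7,8,9,10,11,12,13,14,15}
step 33: q <- -1                      {0,1,2,3,4,5,6,7,8,9,10,11,12,13,14,15}
step 34: q <- ((12 // 4) + max(p, lane)) {0,1,2,3,4,5,6,7,8,9,10,11,12,13,14,15}
step 35: q <- 10                      {0,1,2,3,4,5,6,7,8,9,10,11,12,13,14,15}

Answer: 36 steps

p: 1,1,2,2,3,3,4,4,5,5,6,6,7,7,8,8
q: 10,10,10,10,10,10,10,10,10,10,10,10,10,10,10,10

steps = 36; useful = 360; efficiency = 360/576 = 5/8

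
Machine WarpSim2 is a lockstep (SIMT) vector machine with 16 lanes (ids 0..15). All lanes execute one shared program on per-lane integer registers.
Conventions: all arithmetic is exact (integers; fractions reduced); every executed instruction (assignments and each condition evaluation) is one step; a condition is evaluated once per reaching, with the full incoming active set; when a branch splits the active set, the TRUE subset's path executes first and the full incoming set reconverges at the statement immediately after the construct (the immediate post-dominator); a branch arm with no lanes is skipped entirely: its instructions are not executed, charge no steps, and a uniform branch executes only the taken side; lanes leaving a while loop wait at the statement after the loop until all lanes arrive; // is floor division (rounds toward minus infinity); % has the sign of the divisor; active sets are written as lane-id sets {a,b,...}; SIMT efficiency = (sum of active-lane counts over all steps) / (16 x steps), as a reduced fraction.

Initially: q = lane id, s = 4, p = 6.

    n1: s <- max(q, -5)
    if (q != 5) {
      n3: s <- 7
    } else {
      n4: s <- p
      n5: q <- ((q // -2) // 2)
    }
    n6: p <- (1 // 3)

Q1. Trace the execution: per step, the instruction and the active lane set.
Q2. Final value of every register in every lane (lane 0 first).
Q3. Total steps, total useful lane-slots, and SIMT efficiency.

step 0: s <- max(q, -5)              {0,1,2,3,4,5,6,7,8,9,10,11,12,13,14,15}
step 1: eval (q != 5)                {0,1,2,3,4,5,6,7,8,9,10,11,12,13,14,15}
step 2: s <- 7                       {0,1,2,3,4,6,7,8,9,10,11,12,13,14,15}
step 3: s <- p                       {5}
step 4: q <- ((q // -2) // 2)        {5}
step 5: p <- (1 // 3)                {0,1,2,3,4,5,6,7,8,9,10,11,12,13,14,15}

Answer: 6 steps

q: 0,1,2,3,4,-2,6,7,8,9,10,11,12,13,14,15
s: 7,7,7,7,7,6,7,7,7,7,7,7,7,7,7,7
p: 0,0,0,0,0,0,0,0,0,0,0,0,0,0,0,0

steps = 6; useful = 65; efficiency = 65/96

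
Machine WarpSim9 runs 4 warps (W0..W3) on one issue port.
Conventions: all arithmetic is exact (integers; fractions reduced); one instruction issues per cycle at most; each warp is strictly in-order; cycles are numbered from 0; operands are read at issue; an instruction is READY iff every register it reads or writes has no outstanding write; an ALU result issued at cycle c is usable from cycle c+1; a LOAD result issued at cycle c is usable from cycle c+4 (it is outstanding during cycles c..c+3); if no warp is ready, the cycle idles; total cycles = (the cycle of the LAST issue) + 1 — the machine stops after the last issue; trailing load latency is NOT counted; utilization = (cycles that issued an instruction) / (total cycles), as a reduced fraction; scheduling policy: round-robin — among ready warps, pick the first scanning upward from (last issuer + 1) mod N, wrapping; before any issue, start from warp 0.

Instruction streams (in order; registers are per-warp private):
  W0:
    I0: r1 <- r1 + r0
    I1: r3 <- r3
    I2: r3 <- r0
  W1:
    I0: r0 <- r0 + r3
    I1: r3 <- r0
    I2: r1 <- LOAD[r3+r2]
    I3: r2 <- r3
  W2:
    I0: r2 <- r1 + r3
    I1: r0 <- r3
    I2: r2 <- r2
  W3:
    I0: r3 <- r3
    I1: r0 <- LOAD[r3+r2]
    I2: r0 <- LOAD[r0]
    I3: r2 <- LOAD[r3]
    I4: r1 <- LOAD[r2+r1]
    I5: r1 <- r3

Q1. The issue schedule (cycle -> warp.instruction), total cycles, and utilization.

cycle 0: W0.I0
cycle 1: W1.I0
cycle 2: W2.I0
cycle 3: W3.I0
cycle 4: W0.I1
cycle 5: W1.I1
cycle 6: W2.I1
cycle 7: W3.I1
cycle 8: W0.I2
cycle 9: W1.I2
cycle 10: W2.I2
cycle 11: W3.I2
cycle 12: W1.I3
cycle 13: W3.I3
cycle 14: idle
cycle 15: idle
cycle 16: idle
cycle 17: W3.I4
cycle 18: idle
cycle 19: idle
cycle 20: idle
cycle 21: W3.I5

Answer: 22 cycles, utilization 8/11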